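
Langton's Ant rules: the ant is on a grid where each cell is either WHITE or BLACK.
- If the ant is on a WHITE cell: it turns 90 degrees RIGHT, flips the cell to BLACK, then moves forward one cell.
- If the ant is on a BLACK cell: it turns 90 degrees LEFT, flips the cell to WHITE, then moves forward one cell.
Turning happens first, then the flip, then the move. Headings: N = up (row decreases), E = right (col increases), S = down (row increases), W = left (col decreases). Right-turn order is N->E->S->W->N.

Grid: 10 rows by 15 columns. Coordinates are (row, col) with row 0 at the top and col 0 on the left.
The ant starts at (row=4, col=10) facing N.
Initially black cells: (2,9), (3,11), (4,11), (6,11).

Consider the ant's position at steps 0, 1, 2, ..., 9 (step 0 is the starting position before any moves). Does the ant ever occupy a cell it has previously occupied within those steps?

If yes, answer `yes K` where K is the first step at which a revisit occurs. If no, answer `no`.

Step 1: on WHITE (4,10): turn R to E, flip to black, move to (4,11). |black|=5 — new cell
Step 2: on BLACK (4,11): turn L to N, flip to white, move to (3,11). |black|=4 — new cell
Step 3: on BLACK (3,11): turn L to W, flip to white, move to (3,10). |black|=3 — new cell
Step 4: on WHITE (3,10): turn R to N, flip to black, move to (2,10). |black|=4 — new cell
Step 5: on WHITE (2,10): turn R to E, flip to black, move to (2,11). |black|=5 — new cell
Step 6: on WHITE (2,11): turn R to S, flip to black, move to (3,11). |black|=6 — REVISIT

Answer: yes 6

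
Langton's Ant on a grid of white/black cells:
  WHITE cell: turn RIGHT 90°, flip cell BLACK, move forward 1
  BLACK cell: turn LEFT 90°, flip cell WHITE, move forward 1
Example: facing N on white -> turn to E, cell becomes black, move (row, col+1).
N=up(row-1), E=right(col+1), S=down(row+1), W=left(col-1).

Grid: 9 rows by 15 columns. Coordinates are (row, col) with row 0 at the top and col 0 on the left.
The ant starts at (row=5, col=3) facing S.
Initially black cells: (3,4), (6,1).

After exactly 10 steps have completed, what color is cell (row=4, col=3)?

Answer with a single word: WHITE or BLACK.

Step 1: on WHITE (5,3): turn R to W, flip to black, move to (5,2). |black|=3
Step 2: on WHITE (5,2): turn R to N, flip to black, move to (4,2). |black|=4
Step 3: on WHITE (4,2): turn R to E, flip to black, move to (4,3). |black|=5
Step 4: on WHITE (4,3): turn R to S, flip to black, move to (5,3). |black|=6
Step 5: on BLACK (5,3): turn L to E, flip to white, move to (5,4). |black|=5
Step 6: on WHITE (5,4): turn R to S, flip to black, move to (6,4). |black|=6
Step 7: on WHITE (6,4): turn R to W, flip to black, move to (6,3). |black|=7
Step 8: on WHITE (6,3): turn R to N, flip to black, move to (5,3). |black|=8
Step 9: on WHITE (5,3): turn R to E, flip to black, move to (5,4). |black|=9
Step 10: on BLACK (5,4): turn L to N, flip to white, move to (4,4). |black|=8

Answer: BLACK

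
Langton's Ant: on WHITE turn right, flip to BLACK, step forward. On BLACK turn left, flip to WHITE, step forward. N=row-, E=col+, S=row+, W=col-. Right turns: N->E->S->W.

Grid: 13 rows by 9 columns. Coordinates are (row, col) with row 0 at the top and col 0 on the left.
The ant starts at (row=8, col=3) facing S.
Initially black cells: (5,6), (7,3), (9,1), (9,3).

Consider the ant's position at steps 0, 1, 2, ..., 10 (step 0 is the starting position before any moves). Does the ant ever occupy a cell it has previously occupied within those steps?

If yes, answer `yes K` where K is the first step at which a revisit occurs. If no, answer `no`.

Step 1: on WHITE (8,3): turn R to W, flip to black, move to (8,2). |black|=5 — new cell
Step 2: on WHITE (8,2): turn R to N, flip to black, move to (7,2). |black|=6 — new cell
Step 3: on WHITE (7,2): turn R to E, flip to black, move to (7,3). |black|=7 — new cell
Step 4: on BLACK (7,3): turn L to N, flip to white, move to (6,3). |black|=6 — new cell
Step 5: on WHITE (6,3): turn R to E, flip to black, move to (6,4). |black|=7 — new cell
Step 6: on WHITE (6,4): turn R to S, flip to black, move to (7,4). |black|=8 — new cell
Step 7: on WHITE (7,4): turn R to W, flip to black, move to (7,3). |black|=9 — REVISIT

Answer: yes 7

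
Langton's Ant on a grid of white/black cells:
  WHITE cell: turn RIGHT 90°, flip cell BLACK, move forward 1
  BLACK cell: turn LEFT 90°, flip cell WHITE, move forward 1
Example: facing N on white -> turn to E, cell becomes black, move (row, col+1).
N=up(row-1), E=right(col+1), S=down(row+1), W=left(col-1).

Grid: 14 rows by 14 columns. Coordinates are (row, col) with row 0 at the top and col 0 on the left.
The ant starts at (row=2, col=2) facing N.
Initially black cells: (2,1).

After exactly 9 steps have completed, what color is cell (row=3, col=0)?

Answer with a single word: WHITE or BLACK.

Answer: BLACK

Derivation:
Step 1: on WHITE (2,2): turn R to E, flip to black, move to (2,3). |black|=2
Step 2: on WHITE (2,3): turn R to S, flip to black, move to (3,3). |black|=3
Step 3: on WHITE (3,3): turn R to W, flip to black, move to (3,2). |black|=4
Step 4: on WHITE (3,2): turn R to N, flip to black, move to (2,2). |black|=5
Step 5: on BLACK (2,2): turn L to W, flip to white, move to (2,1). |black|=4
Step 6: on BLACK (2,1): turn L to S, flip to white, move to (3,1). |black|=3
Step 7: on WHITE (3,1): turn R to W, flip to black, move to (3,0). |black|=4
Step 8: on WHITE (3,0): turn R to N, flip to black, move to (2,0). |black|=5
Step 9: on WHITE (2,0): turn R to E, flip to black, move to (2,1). |black|=6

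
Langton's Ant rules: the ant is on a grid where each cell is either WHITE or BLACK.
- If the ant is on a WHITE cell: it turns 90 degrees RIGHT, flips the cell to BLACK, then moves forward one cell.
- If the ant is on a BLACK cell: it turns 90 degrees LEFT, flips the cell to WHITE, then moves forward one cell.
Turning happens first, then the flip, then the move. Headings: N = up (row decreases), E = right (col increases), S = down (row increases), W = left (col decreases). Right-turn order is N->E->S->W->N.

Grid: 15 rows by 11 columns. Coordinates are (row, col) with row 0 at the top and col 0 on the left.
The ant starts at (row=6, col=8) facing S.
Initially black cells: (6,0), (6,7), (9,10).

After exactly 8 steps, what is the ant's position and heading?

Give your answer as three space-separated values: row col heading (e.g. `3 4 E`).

Step 1: on WHITE (6,8): turn R to W, flip to black, move to (6,7). |black|=4
Step 2: on BLACK (6,7): turn L to S, flip to white, move to (7,7). |black|=3
Step 3: on WHITE (7,7): turn R to W, flip to black, move to (7,6). |black|=4
Step 4: on WHITE (7,6): turn R to N, flip to black, move to (6,6). |black|=5
Step 5: on WHITE (6,6): turn R to E, flip to black, move to (6,7). |black|=6
Step 6: on WHITE (6,7): turn R to S, flip to black, move to (7,7). |black|=7
Step 7: on BLACK (7,7): turn L to E, flip to white, move to (7,8). |black|=6
Step 8: on WHITE (7,8): turn R to S, flip to black, move to (8,8). |black|=7

Answer: 8 8 S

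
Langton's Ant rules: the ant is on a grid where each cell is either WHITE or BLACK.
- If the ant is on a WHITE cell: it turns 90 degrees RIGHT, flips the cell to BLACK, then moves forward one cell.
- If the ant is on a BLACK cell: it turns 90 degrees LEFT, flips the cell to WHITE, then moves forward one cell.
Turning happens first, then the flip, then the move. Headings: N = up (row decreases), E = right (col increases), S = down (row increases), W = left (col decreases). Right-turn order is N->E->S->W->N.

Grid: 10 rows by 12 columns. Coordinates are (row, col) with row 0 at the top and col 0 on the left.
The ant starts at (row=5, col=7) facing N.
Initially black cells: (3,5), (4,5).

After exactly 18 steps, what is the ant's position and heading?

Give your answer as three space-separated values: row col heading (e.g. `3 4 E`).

Step 1: on WHITE (5,7): turn R to E, flip to black, move to (5,8). |black|=3
Step 2: on WHITE (5,8): turn R to S, flip to black, move to (6,8). |black|=4
Step 3: on WHITE (6,8): turn R to W, flip to black, move to (6,7). |black|=5
Step 4: on WHITE (6,7): turn R to N, flip to black, move to (5,7). |black|=6
Step 5: on BLACK (5,7): turn L to W, flip to white, move to (5,6). |black|=5
Step 6: on WHITE (5,6): turn R to N, flip to black, move to (4,6). |black|=6
Step 7: on WHITE (4,6): turn R to E, flip to black, move to (4,7). |black|=7
Step 8: on WHITE (4,7): turn R to S, flip to black, move to (5,7). |black|=8
Step 9: on WHITE (5,7): turn R to W, flip to black, move to (5,6). |black|=9
Step 10: on BLACK (5,6): turn L to S, flip to white, move to (6,6). |black|=8
Step 11: on WHITE (6,6): turn R to W, flip to black, move to (6,5). |black|=9
Step 12: on WHITE (6,5): turn R to N, flip to black, move to (5,5). |black|=10
Step 13: on WHITE (5,5): turn R to E, flip to black, move to (5,6). |black|=11
Step 14: on WHITE (5,6): turn R to S, flip to black, move to (6,6). |black|=12
Step 15: on BLACK (6,6): turn L to E, flip to white, move to (6,7). |black|=11
Step 16: on BLACK (6,7): turn L to N, flip to white, move to (5,7). |black|=10
Step 17: on BLACK (5,7): turn L to W, flip to white, move to (5,6). |black|=9
Step 18: on BLACK (5,6): turn L to S, flip to white, move to (6,6). |black|=8

Answer: 6 6 S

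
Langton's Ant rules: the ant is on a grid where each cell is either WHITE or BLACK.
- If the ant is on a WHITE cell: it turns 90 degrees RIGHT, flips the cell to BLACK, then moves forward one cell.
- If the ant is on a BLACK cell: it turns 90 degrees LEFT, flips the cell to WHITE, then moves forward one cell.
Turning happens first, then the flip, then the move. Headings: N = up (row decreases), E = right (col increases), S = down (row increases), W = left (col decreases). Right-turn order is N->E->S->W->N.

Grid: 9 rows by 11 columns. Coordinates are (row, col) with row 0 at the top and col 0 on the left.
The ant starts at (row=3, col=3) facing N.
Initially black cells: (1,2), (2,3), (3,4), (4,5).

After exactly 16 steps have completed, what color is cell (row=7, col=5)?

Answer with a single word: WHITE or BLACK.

Answer: WHITE

Derivation:
Step 1: on WHITE (3,3): turn R to E, flip to black, move to (3,4). |black|=5
Step 2: on BLACK (3,4): turn L to N, flip to white, move to (2,4). |black|=4
Step 3: on WHITE (2,4): turn R to E, flip to black, move to (2,5). |black|=5
Step 4: on WHITE (2,5): turn R to S, flip to black, move to (3,5). |black|=6
Step 5: on WHITE (3,5): turn R to W, flip to black, move to (3,4). |black|=7
Step 6: on WHITE (3,4): turn R to N, flip to black, move to (2,4). |black|=8
Step 7: on BLACK (2,4): turn L to W, flip to white, move to (2,3). |black|=7
Step 8: on BLACK (2,3): turn L to S, flip to white, move to (3,3). |black|=6
Step 9: on BLACK (3,3): turn L to E, flip to white, move to (3,4). |black|=5
Step 10: on BLACK (3,4): turn L to N, flip to white, move to (2,4). |black|=4
Step 11: on WHITE (2,4): turn R to E, flip to black, move to (2,5). |black|=5
Step 12: on BLACK (2,5): turn L to N, flip to white, move to (1,5). |black|=4
Step 13: on WHITE (1,5): turn R to E, flip to black, move to (1,6). |black|=5
Step 14: on WHITE (1,6): turn R to S, flip to black, move to (2,6). |black|=6
Step 15: on WHITE (2,6): turn R to W, flip to black, move to (2,5). |black|=7
Step 16: on WHITE (2,5): turn R to N, flip to black, move to (1,5). |black|=8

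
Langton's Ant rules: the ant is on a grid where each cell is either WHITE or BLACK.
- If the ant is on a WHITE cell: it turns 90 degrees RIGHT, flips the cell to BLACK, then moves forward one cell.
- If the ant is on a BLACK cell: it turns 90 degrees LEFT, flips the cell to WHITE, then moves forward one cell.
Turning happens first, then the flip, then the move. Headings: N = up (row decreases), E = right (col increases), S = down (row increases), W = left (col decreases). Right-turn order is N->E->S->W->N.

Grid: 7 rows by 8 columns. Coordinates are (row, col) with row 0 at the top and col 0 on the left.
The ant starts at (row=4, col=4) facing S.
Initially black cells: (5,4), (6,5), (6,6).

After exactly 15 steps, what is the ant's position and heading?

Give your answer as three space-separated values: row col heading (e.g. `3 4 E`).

Step 1: on WHITE (4,4): turn R to W, flip to black, move to (4,3). |black|=4
Step 2: on WHITE (4,3): turn R to N, flip to black, move to (3,3). |black|=5
Step 3: on WHITE (3,3): turn R to E, flip to black, move to (3,4). |black|=6
Step 4: on WHITE (3,4): turn R to S, flip to black, move to (4,4). |black|=7
Step 5: on BLACK (4,4): turn L to E, flip to white, move to (4,5). |black|=6
Step 6: on WHITE (4,5): turn R to S, flip to black, move to (5,5). |black|=7
Step 7: on WHITE (5,5): turn R to W, flip to black, move to (5,4). |black|=8
Step 8: on BLACK (5,4): turn L to S, flip to white, move to (6,4). |black|=7
Step 9: on WHITE (6,4): turn R to W, flip to black, move to (6,3). |black|=8
Step 10: on WHITE (6,3): turn R to N, flip to black, move to (5,3). |black|=9
Step 11: on WHITE (5,3): turn R to E, flip to black, move to (5,4). |black|=10
Step 12: on WHITE (5,4): turn R to S, flip to black, move to (6,4). |black|=11
Step 13: on BLACK (6,4): turn L to E, flip to white, move to (6,5). |black|=10
Step 14: on BLACK (6,5): turn L to N, flip to white, move to (5,5). |black|=9
Step 15: on BLACK (5,5): turn L to W, flip to white, move to (5,4). |black|=8

Answer: 5 4 W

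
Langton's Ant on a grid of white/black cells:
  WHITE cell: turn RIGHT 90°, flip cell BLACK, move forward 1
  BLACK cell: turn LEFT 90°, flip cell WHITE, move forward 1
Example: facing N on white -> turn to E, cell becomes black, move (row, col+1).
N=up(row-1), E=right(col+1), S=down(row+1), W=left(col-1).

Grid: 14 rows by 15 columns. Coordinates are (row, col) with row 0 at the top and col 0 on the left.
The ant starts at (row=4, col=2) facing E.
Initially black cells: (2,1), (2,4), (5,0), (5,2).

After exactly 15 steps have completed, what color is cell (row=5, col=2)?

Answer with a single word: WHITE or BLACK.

Answer: WHITE

Derivation:
Step 1: on WHITE (4,2): turn R to S, flip to black, move to (5,2). |black|=5
Step 2: on BLACK (5,2): turn L to E, flip to white, move to (5,3). |black|=4
Step 3: on WHITE (5,3): turn R to S, flip to black, move to (6,3). |black|=5
Step 4: on WHITE (6,3): turn R to W, flip to black, move to (6,2). |black|=6
Step 5: on WHITE (6,2): turn R to N, flip to black, move to (5,2). |black|=7
Step 6: on WHITE (5,2): turn R to E, flip to black, move to (5,3). |black|=8
Step 7: on BLACK (5,3): turn L to N, flip to white, move to (4,3). |black|=7
Step 8: on WHITE (4,3): turn R to E, flip to black, move to (4,4). |black|=8
Step 9: on WHITE (4,4): turn R to S, flip to black, move to (5,4). |black|=9
Step 10: on WHITE (5,4): turn R to W, flip to black, move to (5,3). |black|=10
Step 11: on WHITE (5,3): turn R to N, flip to black, move to (4,3). |black|=11
Step 12: on BLACK (4,3): turn L to W, flip to white, move to (4,2). |black|=10
Step 13: on BLACK (4,2): turn L to S, flip to white, move to (5,2). |black|=9
Step 14: on BLACK (5,2): turn L to E, flip to white, move to (5,3). |black|=8
Step 15: on BLACK (5,3): turn L to N, flip to white, move to (4,3). |black|=7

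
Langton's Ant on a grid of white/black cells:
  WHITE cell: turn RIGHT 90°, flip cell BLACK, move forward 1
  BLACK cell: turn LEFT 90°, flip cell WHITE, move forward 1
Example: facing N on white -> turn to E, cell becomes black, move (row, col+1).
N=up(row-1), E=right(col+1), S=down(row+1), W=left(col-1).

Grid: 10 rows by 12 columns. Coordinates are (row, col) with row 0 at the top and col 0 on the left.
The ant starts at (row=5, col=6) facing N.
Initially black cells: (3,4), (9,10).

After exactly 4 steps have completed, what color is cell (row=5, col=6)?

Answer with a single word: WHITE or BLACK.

Answer: BLACK

Derivation:
Step 1: on WHITE (5,6): turn R to E, flip to black, move to (5,7). |black|=3
Step 2: on WHITE (5,7): turn R to S, flip to black, move to (6,7). |black|=4
Step 3: on WHITE (6,7): turn R to W, flip to black, move to (6,6). |black|=5
Step 4: on WHITE (6,6): turn R to N, flip to black, move to (5,6). |black|=6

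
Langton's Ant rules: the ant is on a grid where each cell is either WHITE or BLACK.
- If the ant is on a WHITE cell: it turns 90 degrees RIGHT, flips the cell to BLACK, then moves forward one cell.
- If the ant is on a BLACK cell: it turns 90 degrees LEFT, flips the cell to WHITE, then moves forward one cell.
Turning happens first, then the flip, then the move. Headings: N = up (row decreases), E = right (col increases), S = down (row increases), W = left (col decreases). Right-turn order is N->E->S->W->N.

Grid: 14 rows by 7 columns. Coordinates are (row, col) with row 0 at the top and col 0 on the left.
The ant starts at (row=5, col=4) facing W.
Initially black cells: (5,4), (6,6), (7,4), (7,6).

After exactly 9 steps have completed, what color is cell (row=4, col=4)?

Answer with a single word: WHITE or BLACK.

Step 1: on BLACK (5,4): turn L to S, flip to white, move to (6,4). |black|=3
Step 2: on WHITE (6,4): turn R to W, flip to black, move to (6,3). |black|=4
Step 3: on WHITE (6,3): turn R to N, flip to black, move to (5,3). |black|=5
Step 4: on WHITE (5,3): turn R to E, flip to black, move to (5,4). |black|=6
Step 5: on WHITE (5,4): turn R to S, flip to black, move to (6,4). |black|=7
Step 6: on BLACK (6,4): turn L to E, flip to white, move to (6,5). |black|=6
Step 7: on WHITE (6,5): turn R to S, flip to black, move to (7,5). |black|=7
Step 8: on WHITE (7,5): turn R to W, flip to black, move to (7,4). |black|=8
Step 9: on BLACK (7,4): turn L to S, flip to white, move to (8,4). |black|=7

Answer: WHITE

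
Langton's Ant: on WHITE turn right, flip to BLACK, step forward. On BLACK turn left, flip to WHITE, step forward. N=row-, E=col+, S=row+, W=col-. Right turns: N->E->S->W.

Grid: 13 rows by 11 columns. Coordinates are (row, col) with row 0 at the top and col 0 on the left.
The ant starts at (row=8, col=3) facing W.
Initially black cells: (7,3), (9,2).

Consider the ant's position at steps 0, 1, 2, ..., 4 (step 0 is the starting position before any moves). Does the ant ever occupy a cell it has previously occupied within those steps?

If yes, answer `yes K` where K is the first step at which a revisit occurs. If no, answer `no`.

Step 1: on WHITE (8,3): turn R to N, flip to black, move to (7,3). |black|=3 — new cell
Step 2: on BLACK (7,3): turn L to W, flip to white, move to (7,2). |black|=2 — new cell
Step 3: on WHITE (7,2): turn R to N, flip to black, move to (6,2). |black|=3 — new cell
Step 4: on WHITE (6,2): turn R to E, flip to black, move to (6,3). |black|=4 — new cell
No revisit within 4 steps.

Answer: no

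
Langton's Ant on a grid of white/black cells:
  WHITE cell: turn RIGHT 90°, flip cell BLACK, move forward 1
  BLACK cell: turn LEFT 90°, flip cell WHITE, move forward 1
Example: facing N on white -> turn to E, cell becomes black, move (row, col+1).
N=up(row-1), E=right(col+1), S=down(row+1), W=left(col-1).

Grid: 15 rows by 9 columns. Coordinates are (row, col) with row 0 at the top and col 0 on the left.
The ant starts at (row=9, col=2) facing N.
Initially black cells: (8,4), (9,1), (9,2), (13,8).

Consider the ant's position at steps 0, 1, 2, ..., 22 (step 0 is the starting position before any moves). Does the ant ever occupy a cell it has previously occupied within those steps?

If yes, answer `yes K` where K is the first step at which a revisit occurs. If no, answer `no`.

Answer: yes 5

Derivation:
Step 1: on BLACK (9,2): turn L to W, flip to white, move to (9,1). |black|=3 — new cell
Step 2: on BLACK (9,1): turn L to S, flip to white, move to (10,1). |black|=2 — new cell
Step 3: on WHITE (10,1): turn R to W, flip to black, move to (10,0). |black|=3 — new cell
Step 4: on WHITE (10,0): turn R to N, flip to black, move to (9,0). |black|=4 — new cell
Step 5: on WHITE (9,0): turn R to E, flip to black, move to (9,1). |black|=5 — REVISIT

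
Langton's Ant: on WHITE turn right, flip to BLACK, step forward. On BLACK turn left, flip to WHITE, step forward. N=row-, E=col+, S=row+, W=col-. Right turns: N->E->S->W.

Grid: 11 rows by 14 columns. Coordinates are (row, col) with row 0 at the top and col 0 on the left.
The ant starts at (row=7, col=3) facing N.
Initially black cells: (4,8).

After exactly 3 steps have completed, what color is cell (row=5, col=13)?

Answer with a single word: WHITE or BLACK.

Step 1: on WHITE (7,3): turn R to E, flip to black, move to (7,4). |black|=2
Step 2: on WHITE (7,4): turn R to S, flip to black, move to (8,4). |black|=3
Step 3: on WHITE (8,4): turn R to W, flip to black, move to (8,3). |black|=4

Answer: WHITE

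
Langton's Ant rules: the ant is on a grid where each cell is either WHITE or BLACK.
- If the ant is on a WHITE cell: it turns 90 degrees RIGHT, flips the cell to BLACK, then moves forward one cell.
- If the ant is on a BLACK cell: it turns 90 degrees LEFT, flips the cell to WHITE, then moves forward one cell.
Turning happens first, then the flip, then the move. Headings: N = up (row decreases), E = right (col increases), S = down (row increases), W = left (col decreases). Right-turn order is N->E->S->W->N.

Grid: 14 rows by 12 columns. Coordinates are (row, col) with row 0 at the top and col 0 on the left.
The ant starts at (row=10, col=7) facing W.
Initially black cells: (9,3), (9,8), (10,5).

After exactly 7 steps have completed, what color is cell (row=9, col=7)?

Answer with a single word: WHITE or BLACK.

Answer: BLACK

Derivation:
Step 1: on WHITE (10,7): turn R to N, flip to black, move to (9,7). |black|=4
Step 2: on WHITE (9,7): turn R to E, flip to black, move to (9,8). |black|=5
Step 3: on BLACK (9,8): turn L to N, flip to white, move to (8,8). |black|=4
Step 4: on WHITE (8,8): turn R to E, flip to black, move to (8,9). |black|=5
Step 5: on WHITE (8,9): turn R to S, flip to black, move to (9,9). |black|=6
Step 6: on WHITE (9,9): turn R to W, flip to black, move to (9,8). |black|=7
Step 7: on WHITE (9,8): turn R to N, flip to black, move to (8,8). |black|=8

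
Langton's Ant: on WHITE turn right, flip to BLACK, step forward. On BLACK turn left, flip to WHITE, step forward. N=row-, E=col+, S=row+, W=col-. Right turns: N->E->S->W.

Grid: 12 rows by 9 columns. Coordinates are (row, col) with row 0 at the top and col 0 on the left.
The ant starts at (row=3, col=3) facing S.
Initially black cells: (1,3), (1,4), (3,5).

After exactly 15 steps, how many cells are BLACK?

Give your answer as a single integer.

Answer: 12

Derivation:
Step 1: on WHITE (3,3): turn R to W, flip to black, move to (3,2). |black|=4
Step 2: on WHITE (3,2): turn R to N, flip to black, move to (2,2). |black|=5
Step 3: on WHITE (2,2): turn R to E, flip to black, move to (2,3). |black|=6
Step 4: on WHITE (2,3): turn R to S, flip to black, move to (3,3). |black|=7
Step 5: on BLACK (3,3): turn L to E, flip to white, move to (3,4). |black|=6
Step 6: on WHITE (3,4): turn R to S, flip to black, move to (4,4). |black|=7
Step 7: on WHITE (4,4): turn R to W, flip to black, move to (4,3). |black|=8
Step 8: on WHITE (4,3): turn R to N, flip to black, move to (3,3). |black|=9
Step 9: on WHITE (3,3): turn R to E, flip to black, move to (3,4). |black|=10
Step 10: on BLACK (3,4): turn L to N, flip to white, move to (2,4). |black|=9
Step 11: on WHITE (2,4): turn R to E, flip to black, move to (2,5). |black|=10
Step 12: on WHITE (2,5): turn R to S, flip to black, move to (3,5). |black|=11
Step 13: on BLACK (3,5): turn L to E, flip to white, move to (3,6). |black|=10
Step 14: on WHITE (3,6): turn R to S, flip to black, move to (4,6). |black|=11
Step 15: on WHITE (4,6): turn R to W, flip to black, move to (4,5). |black|=12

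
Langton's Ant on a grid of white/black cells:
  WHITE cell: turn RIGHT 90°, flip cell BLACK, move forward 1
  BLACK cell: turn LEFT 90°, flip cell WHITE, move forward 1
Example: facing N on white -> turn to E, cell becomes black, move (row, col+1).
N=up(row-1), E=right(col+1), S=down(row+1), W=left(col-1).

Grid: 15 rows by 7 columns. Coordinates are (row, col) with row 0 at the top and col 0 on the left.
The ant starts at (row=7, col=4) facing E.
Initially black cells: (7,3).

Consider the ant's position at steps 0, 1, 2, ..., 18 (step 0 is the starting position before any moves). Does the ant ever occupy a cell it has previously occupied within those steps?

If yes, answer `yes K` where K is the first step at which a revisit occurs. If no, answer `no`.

Answer: yes 7

Derivation:
Step 1: on WHITE (7,4): turn R to S, flip to black, move to (8,4). |black|=2 — new cell
Step 2: on WHITE (8,4): turn R to W, flip to black, move to (8,3). |black|=3 — new cell
Step 3: on WHITE (8,3): turn R to N, flip to black, move to (7,3). |black|=4 — new cell
Step 4: on BLACK (7,3): turn L to W, flip to white, move to (7,2). |black|=3 — new cell
Step 5: on WHITE (7,2): turn R to N, flip to black, move to (6,2). |black|=4 — new cell
Step 6: on WHITE (6,2): turn R to E, flip to black, move to (6,3). |black|=5 — new cell
Step 7: on WHITE (6,3): turn R to S, flip to black, move to (7,3). |black|=6 — REVISIT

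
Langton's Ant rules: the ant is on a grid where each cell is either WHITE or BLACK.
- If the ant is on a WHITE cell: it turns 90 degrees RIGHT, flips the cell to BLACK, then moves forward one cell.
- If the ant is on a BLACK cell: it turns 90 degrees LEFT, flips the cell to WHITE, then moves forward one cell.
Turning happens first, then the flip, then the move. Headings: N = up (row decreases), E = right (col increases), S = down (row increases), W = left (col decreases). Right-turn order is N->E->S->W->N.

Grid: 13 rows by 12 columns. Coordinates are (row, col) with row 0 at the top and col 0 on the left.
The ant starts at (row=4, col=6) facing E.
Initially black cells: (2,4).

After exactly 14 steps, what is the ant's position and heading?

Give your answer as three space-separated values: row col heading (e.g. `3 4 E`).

Step 1: on WHITE (4,6): turn R to S, flip to black, move to (5,6). |black|=2
Step 2: on WHITE (5,6): turn R to W, flip to black, move to (5,5). |black|=3
Step 3: on WHITE (5,5): turn R to N, flip to black, move to (4,5). |black|=4
Step 4: on WHITE (4,5): turn R to E, flip to black, move to (4,6). |black|=5
Step 5: on BLACK (4,6): turn L to N, flip to white, move to (3,6). |black|=4
Step 6: on WHITE (3,6): turn R to E, flip to black, move to (3,7). |black|=5
Step 7: on WHITE (3,7): turn R to S, flip to black, move to (4,7). |black|=6
Step 8: on WHITE (4,7): turn R to W, flip to black, move to (4,6). |black|=7
Step 9: on WHITE (4,6): turn R to N, flip to black, move to (3,6). |black|=8
Step 10: on BLACK (3,6): turn L to W, flip to white, move to (3,5). |black|=7
Step 11: on WHITE (3,5): turn R to N, flip to black, move to (2,5). |black|=8
Step 12: on WHITE (2,5): turn R to E, flip to black, move to (2,6). |black|=9
Step 13: on WHITE (2,6): turn R to S, flip to black, move to (3,6). |black|=10
Step 14: on WHITE (3,6): turn R to W, flip to black, move to (3,5). |black|=11

Answer: 3 5 W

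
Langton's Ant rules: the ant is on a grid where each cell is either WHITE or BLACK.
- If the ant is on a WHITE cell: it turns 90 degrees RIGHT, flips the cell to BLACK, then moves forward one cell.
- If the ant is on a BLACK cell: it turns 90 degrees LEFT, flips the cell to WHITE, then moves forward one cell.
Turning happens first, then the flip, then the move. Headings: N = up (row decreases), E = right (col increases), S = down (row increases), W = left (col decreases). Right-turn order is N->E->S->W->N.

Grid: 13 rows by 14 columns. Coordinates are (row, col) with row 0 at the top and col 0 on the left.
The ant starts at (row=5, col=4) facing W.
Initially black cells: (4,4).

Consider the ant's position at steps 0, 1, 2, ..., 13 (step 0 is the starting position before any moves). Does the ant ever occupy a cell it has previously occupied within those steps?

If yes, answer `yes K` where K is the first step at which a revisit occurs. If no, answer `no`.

Step 1: on WHITE (5,4): turn R to N, flip to black, move to (4,4). |black|=2 — new cell
Step 2: on BLACK (4,4): turn L to W, flip to white, move to (4,3). |black|=1 — new cell
Step 3: on WHITE (4,3): turn R to N, flip to black, move to (3,3). |black|=2 — new cell
Step 4: on WHITE (3,3): turn R to E, flip to black, move to (3,4). |black|=3 — new cell
Step 5: on WHITE (3,4): turn R to S, flip to black, move to (4,4). |black|=4 — REVISIT

Answer: yes 5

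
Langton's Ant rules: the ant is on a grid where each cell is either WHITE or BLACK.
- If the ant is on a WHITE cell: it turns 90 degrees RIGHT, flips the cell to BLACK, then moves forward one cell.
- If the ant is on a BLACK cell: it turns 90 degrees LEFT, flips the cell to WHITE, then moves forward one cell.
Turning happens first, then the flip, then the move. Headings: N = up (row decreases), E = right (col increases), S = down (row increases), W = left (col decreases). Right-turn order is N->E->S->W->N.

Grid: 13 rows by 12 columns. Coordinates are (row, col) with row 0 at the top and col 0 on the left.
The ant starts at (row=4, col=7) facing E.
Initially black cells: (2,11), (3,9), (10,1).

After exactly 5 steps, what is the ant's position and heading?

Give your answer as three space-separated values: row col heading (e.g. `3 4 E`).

Answer: 3 7 N

Derivation:
Step 1: on WHITE (4,7): turn R to S, flip to black, move to (5,7). |black|=4
Step 2: on WHITE (5,7): turn R to W, flip to black, move to (5,6). |black|=5
Step 3: on WHITE (5,6): turn R to N, flip to black, move to (4,6). |black|=6
Step 4: on WHITE (4,6): turn R to E, flip to black, move to (4,7). |black|=7
Step 5: on BLACK (4,7): turn L to N, flip to white, move to (3,7). |black|=6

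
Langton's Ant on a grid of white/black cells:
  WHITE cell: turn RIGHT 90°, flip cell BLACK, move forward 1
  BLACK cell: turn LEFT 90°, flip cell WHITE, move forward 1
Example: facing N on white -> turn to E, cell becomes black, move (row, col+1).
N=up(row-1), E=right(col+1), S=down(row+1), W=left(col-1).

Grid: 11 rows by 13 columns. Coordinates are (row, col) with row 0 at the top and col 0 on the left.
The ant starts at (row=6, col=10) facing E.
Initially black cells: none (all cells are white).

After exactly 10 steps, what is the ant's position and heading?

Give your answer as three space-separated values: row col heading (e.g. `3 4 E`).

Answer: 5 9 W

Derivation:
Step 1: on WHITE (6,10): turn R to S, flip to black, move to (7,10). |black|=1
Step 2: on WHITE (7,10): turn R to W, flip to black, move to (7,9). |black|=2
Step 3: on WHITE (7,9): turn R to N, flip to black, move to (6,9). |black|=3
Step 4: on WHITE (6,9): turn R to E, flip to black, move to (6,10). |black|=4
Step 5: on BLACK (6,10): turn L to N, flip to white, move to (5,10). |black|=3
Step 6: on WHITE (5,10): turn R to E, flip to black, move to (5,11). |black|=4
Step 7: on WHITE (5,11): turn R to S, flip to black, move to (6,11). |black|=5
Step 8: on WHITE (6,11): turn R to W, flip to black, move to (6,10). |black|=6
Step 9: on WHITE (6,10): turn R to N, flip to black, move to (5,10). |black|=7
Step 10: on BLACK (5,10): turn L to W, flip to white, move to (5,9). |black|=6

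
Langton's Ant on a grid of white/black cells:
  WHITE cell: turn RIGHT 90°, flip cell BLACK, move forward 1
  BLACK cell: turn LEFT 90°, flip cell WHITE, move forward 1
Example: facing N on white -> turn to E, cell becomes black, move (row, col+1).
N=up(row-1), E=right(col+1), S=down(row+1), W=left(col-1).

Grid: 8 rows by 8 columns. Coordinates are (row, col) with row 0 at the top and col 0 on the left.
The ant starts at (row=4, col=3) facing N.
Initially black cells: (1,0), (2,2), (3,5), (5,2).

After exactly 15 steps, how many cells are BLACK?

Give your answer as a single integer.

Answer: 7

Derivation:
Step 1: on WHITE (4,3): turn R to E, flip to black, move to (4,4). |black|=5
Step 2: on WHITE (4,4): turn R to S, flip to black, move to (5,4). |black|=6
Step 3: on WHITE (5,4): turn R to W, flip to black, move to (5,3). |black|=7
Step 4: on WHITE (5,3): turn R to N, flip to black, move to (4,3). |black|=8
Step 5: on BLACK (4,3): turn L to W, flip to white, move to (4,2). |black|=7
Step 6: on WHITE (4,2): turn R to N, flip to black, move to (3,2). |black|=8
Step 7: on WHITE (3,2): turn R to E, flip to black, move to (3,3). |black|=9
Step 8: on WHITE (3,3): turn R to S, flip to black, move to (4,3). |black|=10
Step 9: on WHITE (4,3): turn R to W, flip to black, move to (4,2). |black|=11
Step 10: on BLACK (4,2): turn L to S, flip to white, move to (5,2). |black|=10
Step 11: on BLACK (5,2): turn L to E, flip to white, move to (5,3). |black|=9
Step 12: on BLACK (5,3): turn L to N, flip to white, move to (4,3). |black|=8
Step 13: on BLACK (4,3): turn L to W, flip to white, move to (4,2). |black|=7
Step 14: on WHITE (4,2): turn R to N, flip to black, move to (3,2). |black|=8
Step 15: on BLACK (3,2): turn L to W, flip to white, move to (3,1). |black|=7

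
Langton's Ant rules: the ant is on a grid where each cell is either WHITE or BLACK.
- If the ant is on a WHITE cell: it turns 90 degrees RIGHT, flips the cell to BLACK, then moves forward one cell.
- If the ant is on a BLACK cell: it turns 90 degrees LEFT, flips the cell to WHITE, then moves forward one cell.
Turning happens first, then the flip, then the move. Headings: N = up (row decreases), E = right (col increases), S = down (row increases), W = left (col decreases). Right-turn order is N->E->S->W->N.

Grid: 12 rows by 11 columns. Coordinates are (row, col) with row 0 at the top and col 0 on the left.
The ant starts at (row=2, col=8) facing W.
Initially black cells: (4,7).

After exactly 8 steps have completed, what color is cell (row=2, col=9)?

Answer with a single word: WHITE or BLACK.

Answer: BLACK

Derivation:
Step 1: on WHITE (2,8): turn R to N, flip to black, move to (1,8). |black|=2
Step 2: on WHITE (1,8): turn R to E, flip to black, move to (1,9). |black|=3
Step 3: on WHITE (1,9): turn R to S, flip to black, move to (2,9). |black|=4
Step 4: on WHITE (2,9): turn R to W, flip to black, move to (2,8). |black|=5
Step 5: on BLACK (2,8): turn L to S, flip to white, move to (3,8). |black|=4
Step 6: on WHITE (3,8): turn R to W, flip to black, move to (3,7). |black|=5
Step 7: on WHITE (3,7): turn R to N, flip to black, move to (2,7). |black|=6
Step 8: on WHITE (2,7): turn R to E, flip to black, move to (2,8). |black|=7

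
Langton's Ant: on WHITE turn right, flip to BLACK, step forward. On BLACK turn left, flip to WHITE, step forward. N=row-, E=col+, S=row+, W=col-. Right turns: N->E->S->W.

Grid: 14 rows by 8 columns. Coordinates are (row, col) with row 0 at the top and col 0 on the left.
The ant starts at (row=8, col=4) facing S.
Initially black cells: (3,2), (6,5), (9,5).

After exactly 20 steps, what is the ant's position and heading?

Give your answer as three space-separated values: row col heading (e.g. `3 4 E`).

Step 1: on WHITE (8,4): turn R to W, flip to black, move to (8,3). |black|=4
Step 2: on WHITE (8,3): turn R to N, flip to black, move to (7,3). |black|=5
Step 3: on WHITE (7,3): turn R to E, flip to black, move to (7,4). |black|=6
Step 4: on WHITE (7,4): turn R to S, flip to black, move to (8,4). |black|=7
Step 5: on BLACK (8,4): turn L to E, flip to white, move to (8,5). |black|=6
Step 6: on WHITE (8,5): turn R to S, flip to black, move to (9,5). |black|=7
Step 7: on BLACK (9,5): turn L to E, flip to white, move to (9,6). |black|=6
Step 8: on WHITE (9,6): turn R to S, flip to black, move to (10,6). |black|=7
Step 9: on WHITE (10,6): turn R to W, flip to black, move to (10,5). |black|=8
Step 10: on WHITE (10,5): turn R to N, flip to black, move to (9,5). |black|=9
Step 11: on WHITE (9,5): turn R to E, flip to black, move to (9,6). |black|=10
Step 12: on BLACK (9,6): turn L to N, flip to white, move to (8,6). |black|=9
Step 13: on WHITE (8,6): turn R to E, flip to black, move to (8,7). |black|=10
Step 14: on WHITE (8,7): turn R to S, flip to black, move to (9,7). |black|=11
Step 15: on WHITE (9,7): turn R to W, flip to black, move to (9,6). |black|=12
Step 16: on WHITE (9,6): turn R to N, flip to black, move to (8,6). |black|=13
Step 17: on BLACK (8,6): turn L to W, flip to white, move to (8,5). |black|=12
Step 18: on BLACK (8,5): turn L to S, flip to white, move to (9,5). |black|=11
Step 19: on BLACK (9,5): turn L to E, flip to white, move to (9,6). |black|=10
Step 20: on BLACK (9,6): turn L to N, flip to white, move to (8,6). |black|=9

Answer: 8 6 N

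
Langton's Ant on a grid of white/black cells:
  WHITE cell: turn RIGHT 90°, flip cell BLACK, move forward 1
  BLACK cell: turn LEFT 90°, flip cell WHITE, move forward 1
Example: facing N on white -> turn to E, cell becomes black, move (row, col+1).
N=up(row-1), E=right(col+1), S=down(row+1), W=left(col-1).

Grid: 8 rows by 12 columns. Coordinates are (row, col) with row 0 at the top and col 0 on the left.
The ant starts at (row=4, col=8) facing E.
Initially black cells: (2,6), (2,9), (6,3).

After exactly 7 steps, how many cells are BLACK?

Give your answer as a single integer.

Step 1: on WHITE (4,8): turn R to S, flip to black, move to (5,8). |black|=4
Step 2: on WHITE (5,8): turn R to W, flip to black, move to (5,7). |black|=5
Step 3: on WHITE (5,7): turn R to N, flip to black, move to (4,7). |black|=6
Step 4: on WHITE (4,7): turn R to E, flip to black, move to (4,8). |black|=7
Step 5: on BLACK (4,8): turn L to N, flip to white, move to (3,8). |black|=6
Step 6: on WHITE (3,8): turn R to E, flip to black, move to (3,9). |black|=7
Step 7: on WHITE (3,9): turn R to S, flip to black, move to (4,9). |black|=8

Answer: 8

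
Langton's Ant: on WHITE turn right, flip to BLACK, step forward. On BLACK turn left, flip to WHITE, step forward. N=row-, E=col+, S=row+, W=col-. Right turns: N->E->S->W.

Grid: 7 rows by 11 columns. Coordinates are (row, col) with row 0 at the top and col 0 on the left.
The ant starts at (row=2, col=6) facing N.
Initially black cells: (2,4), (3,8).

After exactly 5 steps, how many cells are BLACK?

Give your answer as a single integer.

Answer: 5

Derivation:
Step 1: on WHITE (2,6): turn R to E, flip to black, move to (2,7). |black|=3
Step 2: on WHITE (2,7): turn R to S, flip to black, move to (3,7). |black|=4
Step 3: on WHITE (3,7): turn R to W, flip to black, move to (3,6). |black|=5
Step 4: on WHITE (3,6): turn R to N, flip to black, move to (2,6). |black|=6
Step 5: on BLACK (2,6): turn L to W, flip to white, move to (2,5). |black|=5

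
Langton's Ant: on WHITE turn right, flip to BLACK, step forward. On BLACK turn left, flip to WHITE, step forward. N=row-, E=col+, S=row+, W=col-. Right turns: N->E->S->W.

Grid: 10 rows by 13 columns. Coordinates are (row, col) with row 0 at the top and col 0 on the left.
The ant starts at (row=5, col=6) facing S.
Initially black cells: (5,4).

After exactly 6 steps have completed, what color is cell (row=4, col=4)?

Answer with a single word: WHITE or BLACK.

Answer: WHITE

Derivation:
Step 1: on WHITE (5,6): turn R to W, flip to black, move to (5,5). |black|=2
Step 2: on WHITE (5,5): turn R to N, flip to black, move to (4,5). |black|=3
Step 3: on WHITE (4,5): turn R to E, flip to black, move to (4,6). |black|=4
Step 4: on WHITE (4,6): turn R to S, flip to black, move to (5,6). |black|=5
Step 5: on BLACK (5,6): turn L to E, flip to white, move to (5,7). |black|=4
Step 6: on WHITE (5,7): turn R to S, flip to black, move to (6,7). |black|=5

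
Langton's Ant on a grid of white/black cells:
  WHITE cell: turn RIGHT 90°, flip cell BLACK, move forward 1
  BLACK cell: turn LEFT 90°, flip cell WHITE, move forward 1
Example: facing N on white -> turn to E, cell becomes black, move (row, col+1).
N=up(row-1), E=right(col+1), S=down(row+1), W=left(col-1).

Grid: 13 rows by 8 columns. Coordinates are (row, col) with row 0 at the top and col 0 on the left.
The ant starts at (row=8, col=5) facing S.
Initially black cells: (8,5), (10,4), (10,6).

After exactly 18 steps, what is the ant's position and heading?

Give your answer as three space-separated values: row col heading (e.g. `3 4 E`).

Answer: 7 6 N

Derivation:
Step 1: on BLACK (8,5): turn L to E, flip to white, move to (8,6). |black|=2
Step 2: on WHITE (8,6): turn R to S, flip to black, move to (9,6). |black|=3
Step 3: on WHITE (9,6): turn R to W, flip to black, move to (9,5). |black|=4
Step 4: on WHITE (9,5): turn R to N, flip to black, move to (8,5). |black|=5
Step 5: on WHITE (8,5): turn R to E, flip to black, move to (8,6). |black|=6
Step 6: on BLACK (8,6): turn L to N, flip to white, move to (7,6). |black|=5
Step 7: on WHITE (7,6): turn R to E, flip to black, move to (7,7). |black|=6
Step 8: on WHITE (7,7): turn R to S, flip to black, move to (8,7). |black|=7
Step 9: on WHITE (8,7): turn R to W, flip to black, move to (8,6). |black|=8
Step 10: on WHITE (8,6): turn R to N, flip to black, move to (7,6). |black|=9
Step 11: on BLACK (7,6): turn L to W, flip to white, move to (7,5). |black|=8
Step 12: on WHITE (7,5): turn R to N, flip to black, move to (6,5). |black|=9
Step 13: on WHITE (6,5): turn R to E, flip to black, move to (6,6). |black|=10
Step 14: on WHITE (6,6): turn R to S, flip to black, move to (7,6). |black|=11
Step 15: on WHITE (7,6): turn R to W, flip to black, move to (7,5). |black|=12
Step 16: on BLACK (7,5): turn L to S, flip to white, move to (8,5). |black|=11
Step 17: on BLACK (8,5): turn L to E, flip to white, move to (8,6). |black|=10
Step 18: on BLACK (8,6): turn L to N, flip to white, move to (7,6). |black|=9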